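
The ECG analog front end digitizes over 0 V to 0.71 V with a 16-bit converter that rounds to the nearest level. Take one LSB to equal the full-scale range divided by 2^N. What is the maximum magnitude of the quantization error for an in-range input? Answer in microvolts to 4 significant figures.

5.417 µV

V_FS = 0.71 V.
LSB = 0.71 V / 2^16 = 10.8337 µV.
A rounding quantizer has |error| ≤ LSB/2 = 5.417 µV.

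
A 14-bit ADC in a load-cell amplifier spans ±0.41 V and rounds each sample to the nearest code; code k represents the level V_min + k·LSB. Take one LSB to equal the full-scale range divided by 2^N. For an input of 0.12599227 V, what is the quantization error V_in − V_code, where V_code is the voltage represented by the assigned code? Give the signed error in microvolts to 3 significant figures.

+19.4 µV

The full-scale span is 0.41 − (-0.41) = 0.82 V. LSB = 0.82 V / 2^14 ≈ 50.05 µV.
Position in LSBs: (0.12599227 − (-0.41)) × 16384/0.82 = 10709.3870; rounding gives k = 10709.
V_code = -0.41 + (10709/16384) × 0.82 = 0.12597290039 V.
V_in − V_code = 0.12599227 − (0.12597290039) = +19.4 µV.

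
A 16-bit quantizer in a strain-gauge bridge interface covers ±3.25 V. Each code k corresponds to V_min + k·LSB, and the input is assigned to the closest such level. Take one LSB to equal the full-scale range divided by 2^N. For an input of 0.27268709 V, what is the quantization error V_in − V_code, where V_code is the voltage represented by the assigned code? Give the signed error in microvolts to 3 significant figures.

+35.4 µV

Span: 3.25 V − (-3.25 V) = 6.5 V. LSB = 6.5 V / 2^16 ≈ 99.18 µV.
(0.27268709 − (-3.25)) / LSB = 3.52268709 × 65536/6.5 = 35517.3571. Nearest integer: k = 35517.
V_code = -3.25 + (35517/65536) × 6.5 = 0.27265167236 V.
Error = V_in − V_code = 0.27268709 − (0.27265167236) = +35.4 µV.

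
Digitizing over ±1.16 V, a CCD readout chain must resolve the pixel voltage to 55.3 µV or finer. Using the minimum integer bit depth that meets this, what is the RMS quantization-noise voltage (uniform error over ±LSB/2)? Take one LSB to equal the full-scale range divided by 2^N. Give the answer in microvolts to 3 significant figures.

Full-scale range = 1.16 V − (-1.16 V) = 2.32 V.
2.32 V / 55.3 µV = 41950. Since 2^15 = 32768 and 2^16 = 65536, N = 16.
Step size = 2.32/65536 V = 35.400 µV.
σ_q = LSB/√12 = 35.400 µV/3.4641 = 10.2 µV.

10.2 µV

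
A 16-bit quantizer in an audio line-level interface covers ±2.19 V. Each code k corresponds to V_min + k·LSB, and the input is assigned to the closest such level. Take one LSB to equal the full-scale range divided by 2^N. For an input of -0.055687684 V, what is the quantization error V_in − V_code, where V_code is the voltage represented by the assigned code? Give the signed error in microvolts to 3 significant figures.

−15.4 µV

Span: 2.19 V − (-2.19 V) = 4.38 V. LSB = 4.38 V / 2^16 ≈ 66.83 µV.
(V_in − V_min)/LSB = (-0.055687684 − (-2.19)) × 65536/4.38 = 31934.7698 → nearest code k = 31935.
V_code = V_min + k × range/2^16 = -2.19 + 31935 × 4.38/65536 = -0.055672302246 V.
Error = V_in − V_code = -0.055687684 − (-0.055672302246) = −15.4 µV.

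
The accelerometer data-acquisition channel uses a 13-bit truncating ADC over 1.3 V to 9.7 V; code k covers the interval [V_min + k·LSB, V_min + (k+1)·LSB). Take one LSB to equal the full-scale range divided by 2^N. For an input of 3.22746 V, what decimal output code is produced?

Span: 9.7 V − (1.3 V) = 8.4 V. LSB = 8.4 V / 2^13 ≈ 1.025 mV.
code = ⌊(V_in − V_min)/LSB⌋ = ⌊(V_in − V_min) × 2^13 / range⌋
     = ⌊(3.22746 − (1.3)) × 8192 / 8.4⌋ = ⌊1.92746 × 8192/8.4⌋
     = ⌊1879.732⌋ = 1879.

1879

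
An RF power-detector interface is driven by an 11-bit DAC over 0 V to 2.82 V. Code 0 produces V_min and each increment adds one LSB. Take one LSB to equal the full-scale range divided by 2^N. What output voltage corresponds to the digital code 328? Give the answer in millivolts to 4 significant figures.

Full-scale range = 2.82 V. LSB = 2.82 V / 2^11.
Output = V_min + (328/2048) × range = 0 + 0.160156 × 2.82 V
      = 0 + 0.451641 = 0.451641 V.

451.6 mV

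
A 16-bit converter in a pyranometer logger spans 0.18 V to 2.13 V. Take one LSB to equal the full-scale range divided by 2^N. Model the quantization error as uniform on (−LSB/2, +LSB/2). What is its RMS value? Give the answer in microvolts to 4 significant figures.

Full-scale range = 2.13 V − (0.18 V) = 1.95 V.
LSB = 1.95 V / 2^16 = 29.7546 µV.
RMS of a uniform error over width LSB is LSB/√12 = 8.589 µV.

8.589 µV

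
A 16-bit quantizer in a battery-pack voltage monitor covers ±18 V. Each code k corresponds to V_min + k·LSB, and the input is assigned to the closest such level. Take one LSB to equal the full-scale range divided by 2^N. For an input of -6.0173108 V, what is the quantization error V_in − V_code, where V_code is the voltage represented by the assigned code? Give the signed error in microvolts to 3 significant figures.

The full-scale span is 18 − (-18) = 36 V. LSB = 36 V / 2^16 ≈ 0.5493 mV.
Position in LSBs: (-6.0173108 − (-18)) × 65536/36 = 21813.8200; rounding gives k = 21814.
V_code = V_min + k × range/2^16 = -18 + 21814 × 36/65536 = -6.0172119141 V.
V_in − V_code = -6.0173108 − (-6.0172119141) = −98.9 µV.

−98.9 µV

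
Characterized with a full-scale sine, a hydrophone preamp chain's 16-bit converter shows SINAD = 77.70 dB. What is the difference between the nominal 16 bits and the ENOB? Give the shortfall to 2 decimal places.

Effective bits = (77.70 − 1.76)/6.02 = 12.6146.
Lost resolution: 16 − 12.6146 = 3.3854 bits.

3.39 bits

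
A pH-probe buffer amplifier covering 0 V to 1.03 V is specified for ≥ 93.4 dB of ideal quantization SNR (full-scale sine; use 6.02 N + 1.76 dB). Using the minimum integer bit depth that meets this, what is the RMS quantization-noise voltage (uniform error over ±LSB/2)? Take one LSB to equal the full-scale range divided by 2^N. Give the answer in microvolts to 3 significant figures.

Full-scale range = 1.03 V.
6.02 N + 1.76 ≥ 93.4 gives N ≥ 15.223, so the minimum integer is 16.
LSB = 1.03 V ÷ 2^16 = 1.03/65536 V = 15.717 µV.
RMS noise = LSB/√12 = 4.54 µV.

4.54 µV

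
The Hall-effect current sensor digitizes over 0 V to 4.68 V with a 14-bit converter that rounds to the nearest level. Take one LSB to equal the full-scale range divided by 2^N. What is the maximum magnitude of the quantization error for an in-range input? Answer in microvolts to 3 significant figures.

Span = 4.68 V.
Step size = 4.68/16384 V = 285.64 µV.
Worst-case error for round-to-nearest is half an LSB: 143 µV.

143 µV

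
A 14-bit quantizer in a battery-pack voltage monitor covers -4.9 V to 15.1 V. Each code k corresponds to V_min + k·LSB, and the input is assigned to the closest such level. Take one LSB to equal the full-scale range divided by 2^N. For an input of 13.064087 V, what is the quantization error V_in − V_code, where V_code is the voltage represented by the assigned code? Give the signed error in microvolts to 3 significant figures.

+220 µV

Span: 15.1 V − (-4.9 V) = 20 V. LSB = 20 V / 2^14 ≈ 1.221 mV.
Position in LSBs: (13.064087 − (-4.9)) × 16384/20 = 14716.1801; rounding gives k = 14716.
V_code = V_min + k × range/2^14 = -4.9 + 14716 × 20/16384 = 13.063867188 V.
e = 13.064087 − (13.063867188) = +220 µV.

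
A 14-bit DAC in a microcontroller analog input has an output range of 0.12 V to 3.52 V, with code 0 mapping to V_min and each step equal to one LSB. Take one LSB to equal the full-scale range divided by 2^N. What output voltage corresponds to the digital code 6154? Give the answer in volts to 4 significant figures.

1.397 V

The full-scale span is 3.52 − (0.12) = 3.4 V. LSB = 3.4 V / 2^14.
V_out = 0.12 + 6154 × (3.4/16384) V
      = 0.12 + 1.27708 = 1.39708 V.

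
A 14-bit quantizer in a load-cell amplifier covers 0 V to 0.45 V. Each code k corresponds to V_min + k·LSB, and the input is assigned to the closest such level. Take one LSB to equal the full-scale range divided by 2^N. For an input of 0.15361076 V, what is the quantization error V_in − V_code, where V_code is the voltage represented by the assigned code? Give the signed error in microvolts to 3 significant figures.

Full-scale range = 0.45 V. LSB = 0.45 V / 2^14 ≈ 27.47 µV.
(V_in − V_min)/LSB = (0.15361076 − (0)) × 16384/0.45 = 5592.7971 → nearest code k = 5593.
Reconstructed level: 0 + 5593 × 0.45/16384 V = 0.15361633301 V.
V_in − V_code = 0.15361076 − (0.15361633301) = −5.57 µV.

−5.57 µV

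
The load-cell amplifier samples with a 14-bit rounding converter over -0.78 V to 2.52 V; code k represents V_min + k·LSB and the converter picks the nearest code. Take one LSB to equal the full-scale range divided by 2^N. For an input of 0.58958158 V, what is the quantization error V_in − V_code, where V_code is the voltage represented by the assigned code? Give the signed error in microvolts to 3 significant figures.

Full-scale range = 2.52 V − (-0.78 V) = 3.3 V. LSB = 3.3 V / 2^14 ≈ 201.4 µV.
Position in LSBs: (0.58958158 − (-0.78)) × 16384/3.3 = 6799.7650; rounding gives k = 6800.
Reconstructed level: -0.78 + 6800 × 3.3/16384 V = 0.58962890625 V.
e = 0.58958158 − (0.58962890625) = −47.3 µV.

−47.3 µV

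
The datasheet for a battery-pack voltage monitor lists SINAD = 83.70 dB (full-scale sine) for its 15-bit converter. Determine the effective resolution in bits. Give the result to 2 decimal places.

13.61 bits

ENOB = (83.70 − 1.76)/6.02 = 13.6113 bits.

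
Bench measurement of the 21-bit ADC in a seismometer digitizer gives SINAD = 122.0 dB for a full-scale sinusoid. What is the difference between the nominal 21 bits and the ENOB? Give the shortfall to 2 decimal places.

N_eff = (122.0 − 1.76)/6.02 = 19.9734 bits.
Lost resolution: 21 − 19.9734 = 1.0266 bits.

1.03 bits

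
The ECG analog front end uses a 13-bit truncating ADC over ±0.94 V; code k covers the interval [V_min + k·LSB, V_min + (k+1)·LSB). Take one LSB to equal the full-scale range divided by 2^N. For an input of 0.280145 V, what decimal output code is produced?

5316

Span: 0.94 V − (-0.94 V) = 1.88 V. LSB = 1.88 V / 2^13 ≈ 229.5 µV.
V_in − V_min = 0.280145 − (-0.94) = 1.220145 V.
Divide by LSB: 1.220145 × 8192/1.88 = 5316.7169.
Truncating gives code 5316.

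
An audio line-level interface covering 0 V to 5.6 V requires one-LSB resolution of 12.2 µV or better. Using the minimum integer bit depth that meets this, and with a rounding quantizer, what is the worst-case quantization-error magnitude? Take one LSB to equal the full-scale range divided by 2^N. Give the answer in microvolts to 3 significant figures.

5.34 µV

V_FS = 5.6 V.
Need 2^N ≥ 5.6 V / 12.2 µV = 459000 → N_min = 19.
One LSB is 5.6 V / 524288 = 10.681 µV.
|e|_max = LSB/2 = 5.34 µV.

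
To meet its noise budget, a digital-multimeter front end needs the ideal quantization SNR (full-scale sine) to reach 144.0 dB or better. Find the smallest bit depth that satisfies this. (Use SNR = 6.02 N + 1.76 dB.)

24 bits

Required N = ⌈(144.0 − 1.76)/6.02⌉ = ⌈23.628⌉ = 24.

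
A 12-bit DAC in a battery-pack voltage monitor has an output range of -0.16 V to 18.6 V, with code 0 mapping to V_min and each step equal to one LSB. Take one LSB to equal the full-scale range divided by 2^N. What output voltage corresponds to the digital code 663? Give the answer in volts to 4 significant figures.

Span: 18.6 V − (-0.16 V) = 18.76 V. LSB = 18.76 V / 2^12.
V_out = -0.16 + 663 × (18.76/4096) V
      = -0.16 + 3.03659 = 2.87659 V.

2.877 V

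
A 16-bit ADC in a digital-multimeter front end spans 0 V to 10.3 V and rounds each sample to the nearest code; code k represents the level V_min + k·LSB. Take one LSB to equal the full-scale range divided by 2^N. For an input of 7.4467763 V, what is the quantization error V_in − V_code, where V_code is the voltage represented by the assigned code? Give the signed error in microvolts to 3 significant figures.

V_FS = 10.3 V. LSB = 10.3 V / 2^16 ≈ 157.2 µV.
(V_in − V_min)/LSB = (7.4467763 − (0)) × 65536/10.3 = 47381.7409 → nearest code k = 47382.
Reconstructed level: 0 + 47382 × 10.3/65536 V = 7.4468170166 V.
e = 7.4467763 − (7.4468170166) = −40.7 µV.

−40.7 µV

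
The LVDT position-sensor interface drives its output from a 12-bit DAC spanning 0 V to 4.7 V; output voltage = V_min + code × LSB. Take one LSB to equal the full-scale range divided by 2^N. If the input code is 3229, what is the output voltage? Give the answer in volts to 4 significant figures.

Range is 4.7 V. LSB = 4.7 V / 2^12.
V_out = 0 + 3229 × (4.7/4096) V
      = 0 + 3.70515 = 3.70515 V.

3.705 V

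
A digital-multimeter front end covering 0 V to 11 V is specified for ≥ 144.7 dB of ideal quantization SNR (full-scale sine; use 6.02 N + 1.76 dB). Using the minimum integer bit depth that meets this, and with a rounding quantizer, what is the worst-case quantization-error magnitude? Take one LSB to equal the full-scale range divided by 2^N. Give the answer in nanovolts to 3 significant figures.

Range is 11 V.
6.02 N + 1.76 ≥ 144.7 gives N ≥ 23.744, so the minimum integer is 24.
One LSB is 11 V / 16777216 = 0.65565 µV.
Max error for round-to-nearest is LSB/2 = 328 nV.

328 nV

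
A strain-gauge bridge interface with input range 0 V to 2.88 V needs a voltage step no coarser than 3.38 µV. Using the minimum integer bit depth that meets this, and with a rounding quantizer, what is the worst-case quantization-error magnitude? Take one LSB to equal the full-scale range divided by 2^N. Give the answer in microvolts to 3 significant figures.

1.37 µV

Span = 2.88 V.
Required number of levels: 2.88/3.38 µV = 852070; smallest N with 2^N ≥ that is 20.
LSB = 2.88 V / 2^20 = 2.7466 µV.
|e|_max = LSB/2 = 1.37 µV.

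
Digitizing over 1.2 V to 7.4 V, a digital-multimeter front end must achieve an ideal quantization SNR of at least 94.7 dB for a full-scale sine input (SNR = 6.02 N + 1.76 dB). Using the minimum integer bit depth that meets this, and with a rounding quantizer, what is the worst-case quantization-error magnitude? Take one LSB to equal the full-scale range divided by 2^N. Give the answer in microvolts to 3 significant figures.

Span: 7.4 V − (1.2 V) = 6.2 V.
Required N = ⌈(94.7 − 1.76)/6.02⌉ = ⌈15.439⌉ = 16.
LSB = 6.2 V / 2^16 = 94.604 µV.
Max error for round-to-nearest is LSB/2 = 47.3 µV.

47.3 µV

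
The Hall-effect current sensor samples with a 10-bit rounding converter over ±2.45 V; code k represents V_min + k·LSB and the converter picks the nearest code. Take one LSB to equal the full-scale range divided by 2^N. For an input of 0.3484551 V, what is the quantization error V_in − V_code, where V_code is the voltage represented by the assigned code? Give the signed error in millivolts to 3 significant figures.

Full-scale range = 2.45 V − (-2.45 V) = 4.9 V. LSB = 4.9 V / 2^10 ≈ 4.785 mV.
(0.3484551 − (-2.45)) / LSB = 2.7984551 × 1024/4.9 = 584.8200. Nearest integer: k = 585.
V_code = V_min + k × range/2^10 = -2.45 + 585 × 4.9/1024 = 0.3493164063 V.
Error = V_in − V_code = 0.3484551 − (0.3493164063) = −0.861 mV.

−0.861 mV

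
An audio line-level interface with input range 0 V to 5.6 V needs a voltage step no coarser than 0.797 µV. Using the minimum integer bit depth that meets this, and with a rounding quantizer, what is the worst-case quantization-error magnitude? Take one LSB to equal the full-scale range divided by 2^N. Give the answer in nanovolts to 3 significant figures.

Range is 5.6 V.
Levels needed ≥ 5.6/0.797 µV = 7.026e6. 2^23 = 8388608 suffices, so N_min = 23.
One LSB is 5.6 V / 8388608 = 0.66757 µV.
|e|_max = LSB/2 = 334 nV.

334 nV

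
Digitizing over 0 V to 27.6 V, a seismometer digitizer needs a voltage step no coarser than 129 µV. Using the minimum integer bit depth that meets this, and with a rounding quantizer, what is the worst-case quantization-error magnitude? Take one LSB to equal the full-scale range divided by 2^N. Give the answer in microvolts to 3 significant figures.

V_FS = 27.6 V.
Need 2^N ≥ 27.6 V / 129 µV = 214000 → N_min = 18.
One LSB is 27.6 V / 262144 = 105.29 µV.
Max error for round-to-nearest is LSB/2 = 52.6 µV.

52.6 µV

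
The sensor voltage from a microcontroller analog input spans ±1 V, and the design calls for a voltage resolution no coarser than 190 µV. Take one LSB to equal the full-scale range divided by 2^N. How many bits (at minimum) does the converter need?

The full-scale span is 1 − (-1) = 2 V.
Levels needed ≥ 2/190 µV = 10530. 2^14 = 16384 suffices, so N_min = 14.

14 bits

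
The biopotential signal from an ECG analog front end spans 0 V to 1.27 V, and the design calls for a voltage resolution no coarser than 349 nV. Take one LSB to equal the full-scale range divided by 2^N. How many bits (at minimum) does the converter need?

Span = 1.27 V.
1.27 V / 349 nV = 3.639e6. Since 2^21 = 2097152 and 2^22 = 4194304, N = 22.

22 bits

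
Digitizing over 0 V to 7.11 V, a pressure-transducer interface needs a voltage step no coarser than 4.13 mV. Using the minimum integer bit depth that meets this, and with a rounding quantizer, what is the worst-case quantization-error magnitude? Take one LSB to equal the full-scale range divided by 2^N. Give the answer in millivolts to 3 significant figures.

Full-scale range = 7.11 V.
Required number of levels: 7.11/4.13 mV = 1721.5; smallest N with 2^N ≥ that is 11.
One LSB is 7.11 V / 2048 = 3.4717 mV.
|e|_max = LSB/2 = 1.74 mV.

1.74 mV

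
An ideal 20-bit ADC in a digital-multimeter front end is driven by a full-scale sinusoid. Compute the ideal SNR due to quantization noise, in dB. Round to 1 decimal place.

For an ideal N-bit converter with full-scale sine input, SNR = 6.02 N + 1.76 dB. SNR = 6.02 × 20 + 1.76 = 120.40 + 1.76 = 122.16 dB.

122.2 dB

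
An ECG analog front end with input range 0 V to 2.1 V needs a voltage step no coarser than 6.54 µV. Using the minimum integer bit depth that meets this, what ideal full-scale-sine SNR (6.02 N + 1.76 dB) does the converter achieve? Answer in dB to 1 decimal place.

Full-scale range = 2.1 V.
Levels needed ≥ 2.1/6.54 µV = 321100. 2^19 = 524288 suffices, so N_min = 19.
Ideal SNR at N = 19: 6.02·19 + 1.76 = 116.1 dB.

116.1 dB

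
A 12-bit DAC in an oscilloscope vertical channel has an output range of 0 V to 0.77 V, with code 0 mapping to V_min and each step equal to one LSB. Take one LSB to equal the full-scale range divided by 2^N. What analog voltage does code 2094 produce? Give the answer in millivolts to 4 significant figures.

Span = 0.77 V. LSB = 0.77 V / 2^12.
V_out = 0 + 2094 × (0.77/4096) V
      = 0 + 0.393647 = 0.393647 V.

393.6 mV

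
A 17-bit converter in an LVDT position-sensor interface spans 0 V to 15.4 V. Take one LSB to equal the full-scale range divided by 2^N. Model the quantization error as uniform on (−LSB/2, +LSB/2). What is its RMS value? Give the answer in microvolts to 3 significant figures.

Span = 15.4 V.
LSB = 15.4 V ÷ 2^17 = 15.4/131072 V = 117.49 µV.
RMS of a uniform error over width LSB is LSB/√12 = 33.9 µV.

33.9 µV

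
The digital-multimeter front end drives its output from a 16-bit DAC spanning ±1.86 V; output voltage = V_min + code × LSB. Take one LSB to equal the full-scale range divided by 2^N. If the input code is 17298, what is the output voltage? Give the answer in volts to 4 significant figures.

-0.8781 V

Span: 1.86 V − (-1.86 V) = 3.72 V. LSB = 3.72 V / 2^16.
V_out = V_min + code × LSB = -1.86 V + 17298 × 3.72 V / 65536
      = -1.86 + 0.981881 = -0.878119 V.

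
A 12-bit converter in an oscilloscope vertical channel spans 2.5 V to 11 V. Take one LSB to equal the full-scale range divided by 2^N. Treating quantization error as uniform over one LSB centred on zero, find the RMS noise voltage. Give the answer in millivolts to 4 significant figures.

0.5991 mV

Full-scale range = 11 V − (2.5 V) = 8.5 V.
LSB = 8.5 V / 2^12 = 2.07520 mV.
σ_q = LSB/√12 = 2.07520 mV/3.4641 = 0.5991 mV.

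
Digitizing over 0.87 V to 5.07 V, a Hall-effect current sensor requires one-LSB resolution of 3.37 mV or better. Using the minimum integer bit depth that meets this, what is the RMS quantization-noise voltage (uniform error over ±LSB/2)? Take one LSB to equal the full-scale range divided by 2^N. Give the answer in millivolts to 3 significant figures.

Full-scale range = 5.07 V − (0.87 V) = 4.2 V.
Need 2^N ≥ 4.2 V / 3.37 mV = 1246 → N_min = 11.
Step size = 4.2/2048 V = 2.0508 mV.
σ_q = LSB/√12 = 2.0508 mV/3.4641 = 0.592 mV.

0.592 mV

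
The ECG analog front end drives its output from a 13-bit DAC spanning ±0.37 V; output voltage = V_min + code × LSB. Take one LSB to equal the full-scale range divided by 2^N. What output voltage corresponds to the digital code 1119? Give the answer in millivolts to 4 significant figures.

-268.9 mV

Full-scale range = 0.37 V − (-0.37 V) = 0.74 V. LSB = 0.74 V / 2^13.
Output = V_min + (1119/8192) × range = -0.37 + 0.136597 × 0.74 V
      = -0.37 + 0.101082 = -0.268918 V.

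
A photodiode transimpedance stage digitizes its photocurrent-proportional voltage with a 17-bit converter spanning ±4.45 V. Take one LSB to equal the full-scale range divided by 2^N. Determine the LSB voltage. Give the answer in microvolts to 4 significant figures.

67.90 µV

The full-scale span is 4.45 − (-4.45) = 8.9 V.
2^17 = 131072 levels.
LSB = 8.9 V ÷ 2^17 = 8.9/131072 V = 67.90 µV.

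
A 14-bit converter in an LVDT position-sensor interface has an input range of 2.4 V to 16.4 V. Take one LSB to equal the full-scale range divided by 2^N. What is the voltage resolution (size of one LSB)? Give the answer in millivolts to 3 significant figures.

0.854 mV

Full-scale range = 16.4 V − (2.4 V) = 14 V.
2^14 = 16384 levels.
LSB = 14 V ÷ 2^14 = 14/16384 V = 0.854 mV.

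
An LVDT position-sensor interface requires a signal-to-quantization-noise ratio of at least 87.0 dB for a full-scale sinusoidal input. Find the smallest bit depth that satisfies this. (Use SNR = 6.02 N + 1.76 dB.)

15 bits

Solving 6.02 N ≥ 87.0 − 1.76: N ≥ 14.159. Round up → N = 15.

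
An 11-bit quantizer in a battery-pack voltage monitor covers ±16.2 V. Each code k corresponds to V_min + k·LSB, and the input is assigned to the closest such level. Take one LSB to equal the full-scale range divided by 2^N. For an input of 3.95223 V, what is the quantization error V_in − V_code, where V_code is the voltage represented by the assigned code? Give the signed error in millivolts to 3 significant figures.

Full-scale range = 16.2 V − (-16.2 V) = 32.4 V. LSB = 32.4 V / 2^11 ≈ 15.82 mV.
Position in LSBs: (3.95223 − (-16.2)) × 2048/32.4 = 1273.8200; rounding gives k = 1274.
V_code = -16.2 + (1274/2048) × 32.4 = 3.955078125 V.
e = 3.95223 − (3.955078125) = −2.85 mV.

−2.85 mV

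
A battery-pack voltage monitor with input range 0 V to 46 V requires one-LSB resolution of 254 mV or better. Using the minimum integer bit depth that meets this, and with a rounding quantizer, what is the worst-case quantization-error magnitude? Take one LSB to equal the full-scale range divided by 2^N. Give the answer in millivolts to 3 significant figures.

89.8 mV

Range is 46 V.
46 V / 254 mV = 181.1. Since 2^7 = 128 and 2^8 = 256, N = 8.
LSB = 46 V / 2^8 = 179.69 mV.
|e|_max = LSB/2 = 89.8 mV.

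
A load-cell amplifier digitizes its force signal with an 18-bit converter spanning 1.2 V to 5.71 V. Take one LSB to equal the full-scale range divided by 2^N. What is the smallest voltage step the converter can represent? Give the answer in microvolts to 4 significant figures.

Range = 5.71 − (1.2) = 4.51 V.
There are 2^18 = 262144 steps.
LSB = 4.51 V ÷ 2^18 = 4.51/262144 V = 17.20 µV.

17.20 µV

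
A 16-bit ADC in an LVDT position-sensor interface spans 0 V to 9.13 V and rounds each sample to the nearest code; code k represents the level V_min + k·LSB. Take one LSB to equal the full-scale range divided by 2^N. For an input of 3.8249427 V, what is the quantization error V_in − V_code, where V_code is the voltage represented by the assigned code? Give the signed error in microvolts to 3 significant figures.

−28.0 µV

Range is 9.13 V. LSB = 9.13 V / 2^16 ≈ 139.3 µV.
(V_in − V_min)/LSB = (3.8249427 − (0)) × 65536/9.13 = 27455.7990 → nearest code k = 27456.
V_code = V_min + k × range/2^16 = 0 + 27456 × 9.13/65536 = 3.8249707031 V.
Error = V_in − V_code = 3.8249427 − (3.8249707031) = −28.0 µV.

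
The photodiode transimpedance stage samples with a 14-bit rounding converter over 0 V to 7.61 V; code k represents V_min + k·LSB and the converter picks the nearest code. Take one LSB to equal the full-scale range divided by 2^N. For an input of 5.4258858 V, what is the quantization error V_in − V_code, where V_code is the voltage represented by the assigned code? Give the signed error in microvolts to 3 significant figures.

−141 µV

Range is 7.61 V. LSB = 7.61 V / 2^14 ≈ 464.5 µV.
(5.4258858 − (0)) / LSB = 5.4258858 × 16384/7.61 = 11681.6968. Nearest integer: k = 11682.
V_code = 0 + (11682/16384) × 7.61 = 5.4260266113 V.
e = 5.4258858 − (5.4260266113) = −141 µV.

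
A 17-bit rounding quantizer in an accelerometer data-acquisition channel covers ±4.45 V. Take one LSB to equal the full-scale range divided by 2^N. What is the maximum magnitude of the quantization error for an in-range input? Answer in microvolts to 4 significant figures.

33.95 µV

Span: 4.45 V − (-4.45 V) = 8.9 V.
Step size = 8.9/131072 V = 67.9016 µV.
A rounding quantizer has |error| ≤ LSB/2 = 33.95 µV.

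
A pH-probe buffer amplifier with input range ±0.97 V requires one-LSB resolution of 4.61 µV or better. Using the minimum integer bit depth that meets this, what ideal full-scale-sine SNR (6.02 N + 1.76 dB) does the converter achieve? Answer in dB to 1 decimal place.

Range = 0.97 − (-0.97) = 1.94 V.
Levels needed ≥ 1.94/4.61 µV = 420800. 2^19 = 524288 suffices, so N_min = 19.
SNR = 6.02 × 19 + 1.76 = 116.14 dB.

116.1 dB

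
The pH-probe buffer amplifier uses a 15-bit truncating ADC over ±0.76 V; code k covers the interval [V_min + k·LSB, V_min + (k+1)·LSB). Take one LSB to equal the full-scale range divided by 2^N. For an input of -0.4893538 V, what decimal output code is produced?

Full-scale range = 0.76 V − (-0.76 V) = 1.52 V. LSB = 1.52 V / 2^15 ≈ 46.39 µV.
code = ⌊(V_in − V_min)/LSB⌋ = ⌊(V_in − V_min) × 2^15 / range⌋
     = ⌊(-0.4893538 − (-0.76)) × 32768 / 1.52⌋ = ⌊0.2706462 × 32768/1.52⌋
     = ⌊5834.562⌋ = 5834.

5834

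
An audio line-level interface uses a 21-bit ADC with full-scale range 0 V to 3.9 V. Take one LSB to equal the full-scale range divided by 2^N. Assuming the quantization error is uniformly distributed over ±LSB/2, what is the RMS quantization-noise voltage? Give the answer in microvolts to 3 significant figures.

Full-scale range = 3.9 V.
LSB = 3.9 V / 2^21 = 1.8597 µV.
For a uniform distribution on [−LSB/2, +LSB/2], V_rms = LSB/√12 = 1.8597 µV/3.4641 = 0.537 µV.

0.537 µV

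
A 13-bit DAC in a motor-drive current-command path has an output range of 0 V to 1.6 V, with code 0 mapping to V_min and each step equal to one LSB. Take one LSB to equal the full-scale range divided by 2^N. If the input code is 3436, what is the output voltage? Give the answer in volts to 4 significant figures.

V_FS = 1.6 V. LSB = 1.6 V / 2^13.
V_out = V_min + code × LSB = 0 V + 3436 × 1.6 V / 8192
      = 0 V + 0.671094 V = 0.671094 V.

0.6711 V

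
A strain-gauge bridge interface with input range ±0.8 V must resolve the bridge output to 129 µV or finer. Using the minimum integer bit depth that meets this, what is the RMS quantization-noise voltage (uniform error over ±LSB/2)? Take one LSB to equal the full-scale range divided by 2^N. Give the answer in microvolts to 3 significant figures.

28.2 µV

Full-scale range = 0.8 V − (-0.8 V) = 1.6 V.
Levels needed ≥ 1.6/129 µV = 12400. 2^14 = 16384 suffices, so N_min = 14.
LSB = 1.6 V / 2^14 = 97.656 µV.
RMS noise = LSB/√12 = 28.2 µV.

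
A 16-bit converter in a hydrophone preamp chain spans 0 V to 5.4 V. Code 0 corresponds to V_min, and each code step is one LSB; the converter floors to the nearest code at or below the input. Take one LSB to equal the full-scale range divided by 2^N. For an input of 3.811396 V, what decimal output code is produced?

V_FS = 5.4 V. LSB = 5.4 V / 2^16 ≈ 82.40 µV.
(V_in − V_min) × 2^16/range = (3.811396 − (0)) × 65536/5.4 = 46256.231.
Floor → code = 46256.

46256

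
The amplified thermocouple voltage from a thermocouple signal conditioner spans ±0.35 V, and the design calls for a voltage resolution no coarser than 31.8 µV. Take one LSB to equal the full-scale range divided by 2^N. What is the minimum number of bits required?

Span: 0.35 V − (-0.35 V) = 0.7 V.
0.7 V / 31.8 µV = 22010. Since 2^14 = 16384 and 2^15 = 32768, N = 15.

15 bits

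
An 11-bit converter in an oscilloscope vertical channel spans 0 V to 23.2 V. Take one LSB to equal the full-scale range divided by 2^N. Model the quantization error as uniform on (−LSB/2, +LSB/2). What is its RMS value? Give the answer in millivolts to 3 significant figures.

Range is 23.2 V.
LSB = 23.2 V / 2^11 = 11.328 mV.
RMS of a uniform error over width LSB is LSB/√12 = 3.27 mV.

3.27 mV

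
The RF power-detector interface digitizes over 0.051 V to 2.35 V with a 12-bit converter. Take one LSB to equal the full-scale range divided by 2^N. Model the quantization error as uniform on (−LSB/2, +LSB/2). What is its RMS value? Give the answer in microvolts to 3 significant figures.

Range = 2.35 − (0.051) = 2.299 V.
LSB = 2.299 V / 2^12 = 0.56128 mV.
RMS of a uniform error over width LSB is LSB/√12 = 162 µV.

162 µV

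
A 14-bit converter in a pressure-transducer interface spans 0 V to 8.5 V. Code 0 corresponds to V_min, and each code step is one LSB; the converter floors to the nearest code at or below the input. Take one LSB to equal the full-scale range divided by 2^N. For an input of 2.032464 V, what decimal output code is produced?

3917

Range is 8.5 V. LSB = 8.5 V / 2^14 ≈ 0.5188 mV.
V_in − V_min = 2.032464 − (0) = 2.032464 V.
Divide by LSB: 2.032464 × 16384/8.5 = 3917.6341.
Truncating gives code 3917.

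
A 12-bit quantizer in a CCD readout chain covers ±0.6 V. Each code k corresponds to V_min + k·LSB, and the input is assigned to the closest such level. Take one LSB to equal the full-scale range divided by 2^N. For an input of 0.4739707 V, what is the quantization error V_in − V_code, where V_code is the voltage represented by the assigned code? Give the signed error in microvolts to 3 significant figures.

The full-scale span is 0.6 − (-0.6) = 1.2 V. LSB = 1.2 V / 2^12 ≈ 293.0 µV.
Position in LSBs: (0.4739707 − (-0.6)) × 4096/1.2 = 3665.8200; rounding gives k = 3666.
Reconstructed level: -0.6 + 3666 × 1.2/4096 V = 0.4740234375 V.
V_in − V_code = 0.4739707 − (0.4740234375) = −52.7 µV.

−52.7 µV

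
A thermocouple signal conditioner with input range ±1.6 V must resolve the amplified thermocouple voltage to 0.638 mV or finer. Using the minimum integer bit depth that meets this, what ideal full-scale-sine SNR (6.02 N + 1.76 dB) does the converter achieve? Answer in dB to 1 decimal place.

The full-scale span is 1.6 − (-1.6) = 3.2 V.
Required number of levels: 3.2/0.638 mV = 5015.7; smallest N with 2^N ≥ that is 13.
Ideal SNR at N = 13: 6.02·13 + 1.76 = 80.0 dB.

80.0 dB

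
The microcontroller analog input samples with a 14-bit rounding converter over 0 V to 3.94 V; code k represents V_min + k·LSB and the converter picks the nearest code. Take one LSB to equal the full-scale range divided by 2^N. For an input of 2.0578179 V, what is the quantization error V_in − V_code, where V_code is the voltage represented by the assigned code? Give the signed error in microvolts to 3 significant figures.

Span = 3.94 V. LSB = 3.94 V / 2^14 ≈ 240.5 µV.
(V_in − V_min)/LSB = (2.0578179 − (0)) × 16384/3.94 = 8557.1798 → nearest code k = 8557.
Reconstructed level: 0 + 8557 × 3.94/16384 V = 2.0577746582 V.
V_in − V_code = 2.0578179 − (2.0577746582) = +43.2 µV.

+43.2 µV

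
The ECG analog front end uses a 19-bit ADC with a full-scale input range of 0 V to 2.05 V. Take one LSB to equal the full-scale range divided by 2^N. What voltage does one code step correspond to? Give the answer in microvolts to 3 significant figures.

3.91 µV

Range is 2.05 V.
Number of codes = 2^19 = 524288.
One LSB is 2.05 V / 524288 = 3.91 µV.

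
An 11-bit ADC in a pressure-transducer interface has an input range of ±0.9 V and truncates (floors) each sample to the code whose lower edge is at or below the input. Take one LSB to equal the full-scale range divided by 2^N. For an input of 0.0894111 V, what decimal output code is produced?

Full-scale range = 0.9 V − (-0.9 V) = 1.8 V. LSB = 1.8 V / 2^11 ≈ 0.8789 mV.
(V_in − V_min) × 2^11/range = (0.0894111 − (-0.9)) × 2048/1.8 = 1125.730.
Floor → code = 1125.

1125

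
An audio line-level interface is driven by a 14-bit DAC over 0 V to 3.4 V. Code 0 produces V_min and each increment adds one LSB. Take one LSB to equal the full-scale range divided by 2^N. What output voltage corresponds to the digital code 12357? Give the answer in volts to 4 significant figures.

Full-scale range = 3.4 V. LSB = 3.4 V / 2^14.
V_out = V_min + code × LSB = 0 V + 12357 × 3.4 V / 16384
      = 0 V + 2.56432 V = 2.56432 V.

2.564 V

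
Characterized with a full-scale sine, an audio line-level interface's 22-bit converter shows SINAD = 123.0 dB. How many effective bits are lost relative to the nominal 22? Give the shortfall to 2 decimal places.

ENOB = (SINAD − 1.76)/6.02 = (123.0 − 1.76)/6.02 = 20.1395 bits.
22 − 20.1395 = 1.86 bits below nominal.

1.86 bits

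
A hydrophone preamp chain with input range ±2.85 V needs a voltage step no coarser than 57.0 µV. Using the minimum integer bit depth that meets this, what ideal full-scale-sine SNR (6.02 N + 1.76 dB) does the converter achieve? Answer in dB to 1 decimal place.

Full-scale range = 2.85 V − (-2.85 V) = 5.7 V.
Required number of levels: 5.7/57.0 µV = 100000; smallest N with 2^N ≥ that is 17.
6.02(17) + 1.76 = 104.10 dB.

104.1 dB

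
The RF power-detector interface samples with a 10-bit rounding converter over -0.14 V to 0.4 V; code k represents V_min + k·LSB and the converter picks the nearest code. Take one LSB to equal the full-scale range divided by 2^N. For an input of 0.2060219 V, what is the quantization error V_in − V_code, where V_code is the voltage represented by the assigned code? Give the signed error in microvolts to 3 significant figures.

+84.4 µV

Full-scale range = 0.4 V − (-0.14 V) = 0.54 V. LSB = 0.54 V / 2^10 ≈ 0.5273 mV.
(0.2060219 − (-0.14)) / LSB = 0.3460219 × 1024/0.54 = 656.1600. Nearest integer: k = 656.
V_code = V_min + k × range/2^10 = -0.14 + 656 × 0.54/1024 = 0.2059375000 V.
Error = V_in − V_code = 0.2060219 − (0.2059375000) = +84.4 µV.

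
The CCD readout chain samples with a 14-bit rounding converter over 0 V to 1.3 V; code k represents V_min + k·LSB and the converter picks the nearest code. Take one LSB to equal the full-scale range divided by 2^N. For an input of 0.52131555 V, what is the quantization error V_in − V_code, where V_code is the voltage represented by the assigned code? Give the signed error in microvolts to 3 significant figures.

+14.3 µV

V_FS = 1.3 V. LSB = 1.3 V / 2^14 ≈ 79.35 µV.
Position in LSBs: (0.52131555 − (0)) × 16384/1.3 = 6570.1800; rounding gives k = 6570.
Reconstructed level: 0 + 6570 × 1.3/16384 V = 0.52130126953 V.
V_in − V_code = 0.52131555 − (0.52130126953) = +14.3 µV.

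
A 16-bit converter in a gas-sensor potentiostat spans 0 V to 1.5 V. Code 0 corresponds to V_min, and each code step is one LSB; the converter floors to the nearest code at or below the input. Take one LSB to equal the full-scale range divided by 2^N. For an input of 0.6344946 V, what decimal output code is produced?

V_FS = 1.5 V. LSB = 1.5 V / 2^16 ≈ 22.89 µV.
code = ⌊(V_in − V_min)/LSB⌋ = ⌊(V_in − V_min) × 2^16 / range⌋
     = ⌊(0.6344946 − (0)) × 65536 / 1.5⌋ = ⌊0.6344946 × 65536/1.5⌋
     = ⌊27721.492⌋ = 27721.

27721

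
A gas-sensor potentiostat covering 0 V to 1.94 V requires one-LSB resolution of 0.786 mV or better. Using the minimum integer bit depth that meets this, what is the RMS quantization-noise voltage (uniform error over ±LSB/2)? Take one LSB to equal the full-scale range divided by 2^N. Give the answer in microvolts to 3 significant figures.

Range is 1.94 V.
Need 2^N ≥ 1.94 V / 0.786 mV = 2468 → N_min = 12.
LSB = 1.94 V ÷ 2^12 = 1.94/4096 V = 473.63 µV.
σ_q = LSB/√12 = 473.63 µV/3.4641 = 137 µV.

137 µV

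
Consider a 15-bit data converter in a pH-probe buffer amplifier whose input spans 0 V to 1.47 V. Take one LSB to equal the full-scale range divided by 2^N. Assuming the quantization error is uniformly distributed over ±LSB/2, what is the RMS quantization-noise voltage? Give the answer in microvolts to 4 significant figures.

Span = 1.47 V.
Step size = 1.47/32768 V = 44.8608 µV.
V_rms = LSB/√12 = 44.8608 µV / √12 = 12.95 µV.

12.95 µV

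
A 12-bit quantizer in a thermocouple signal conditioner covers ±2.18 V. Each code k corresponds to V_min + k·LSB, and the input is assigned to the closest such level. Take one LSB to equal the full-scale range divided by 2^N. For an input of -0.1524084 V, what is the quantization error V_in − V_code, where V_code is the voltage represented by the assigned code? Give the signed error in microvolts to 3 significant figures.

−192 µV

Full-scale range = 2.18 V − (-2.18 V) = 4.36 V. LSB = 4.36 V / 2^12 ≈ 1.064 mV.
(V_in − V_min)/LSB = (-0.1524084 − (-2.18)) × 4096/4.36 = 1904.8200 → nearest code k = 1905.
V_code = V_min + k × range/2^12 = -2.18 + 1905 × 4.36/4096 = -0.1522167969 V.
e = -0.1524084 − (-0.1522167969) = −192 µV.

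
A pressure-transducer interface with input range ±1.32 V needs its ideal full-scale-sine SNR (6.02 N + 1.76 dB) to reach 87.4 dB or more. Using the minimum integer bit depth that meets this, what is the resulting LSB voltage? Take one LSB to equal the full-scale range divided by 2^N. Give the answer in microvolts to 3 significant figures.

80.6 µV

Range = 1.32 − (-1.32) = 2.64 V.
6.02 N + 1.76 ≥ 87.4 gives N ≥ 14.226, so the minimum integer is 15.
LSB = 2.64 V / 2^15 = 80.6 µV.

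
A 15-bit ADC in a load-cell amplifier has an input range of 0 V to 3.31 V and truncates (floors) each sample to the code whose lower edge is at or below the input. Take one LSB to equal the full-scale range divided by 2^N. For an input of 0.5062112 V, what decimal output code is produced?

Full-scale range = 3.31 V. LSB = 3.31 V / 2^15 ≈ 101.0 µV.
code = ⌊(V_in − V_min)/LSB⌋ = ⌊(V_in − V_min) × 2^15 / range⌋
     = ⌊(0.5062112 − (0)) × 32768 / 3.31⌋ = ⌊0.5062112 × 32768/3.31⌋
     = ⌊5011.338⌋ = 5011.

5011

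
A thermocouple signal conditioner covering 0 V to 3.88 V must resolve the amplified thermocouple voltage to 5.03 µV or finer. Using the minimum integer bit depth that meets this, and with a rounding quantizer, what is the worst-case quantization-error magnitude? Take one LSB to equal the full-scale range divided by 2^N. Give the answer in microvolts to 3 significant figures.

Span = 3.88 V.
3.88 V / 5.03 µV = 771400. Since 2^19 = 524288 and 2^20 = 1048576, N = 20.
LSB = 3.88 V / 2^20 = 3.7003 µV.
Max error for round-to-nearest is LSB/2 = 1.85 µV.

1.85 µV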